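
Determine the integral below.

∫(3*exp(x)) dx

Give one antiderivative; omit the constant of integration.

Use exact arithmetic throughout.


Answer: 3*exp(x).


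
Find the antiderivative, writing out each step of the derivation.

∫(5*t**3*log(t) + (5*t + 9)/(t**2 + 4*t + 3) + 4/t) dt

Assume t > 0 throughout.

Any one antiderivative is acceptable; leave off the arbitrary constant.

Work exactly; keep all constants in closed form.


Step 1. Rewrite: now ∫(4/t) dt + ∫(5*t**3*log(t)) dt + ∫((5*t + 9)/(t**2 + 4*t + 3)) dt.
Step 2. Decompose ∫((5*t + 9)/(t**2 + 4*t + 3)) dt by partial fractions, (5*t + 9)/(t**2 + 4*t + 3) = 3/(t + 3) + 2/(t + 1): now ∫(4/t) dt + ∫(5*t**3*log(t)) dt + ∫(2/(t + 1)) dt + ∫(3/(t + 3)) dt.
Step 3. Evaluate the standard form [assuming t > -1]: now 2*log(t + 1) + ∫(4/t) dt + ∫(5*t**3*log(t)) dt + ∫(3/(t + 3)) dt.
Step 4. Evaluate the standard form [assuming t > -3]: now 2*log(t + 1) + 3*log(t + 3) + ∫(4/t) dt + ∫(5*t**3*log(t)) dt.
Step 5. Evaluate the standard form [assuming t > 0]: now 4*log(t) + 2*log(t + 1) + 3*log(t + 3) + ∫(5*t**3*log(t)) dt.
Step 6. Integrate ∫(5*t**3*log(t)) dt by parts with u = log(t), dv = (5*t**3) dt, so v = 5*t**4/4 [assuming t > 0]: now 5*t**4*log(t)/4 + 4*log(t) + 2*log(t + 1) + 3*log(t + 3) + ∫(-5*t**3/4) dt.
Step 7. Evaluate the standard form: now 5*t**4*log(t)/4 - 5*t**4/16 + 4*log(t) + 2*log(t + 1) + 3*log(t + 3).
Answer: 5*t**4*log(t)/4 - 5*t**4/16 + 4*log(t) + 2*log(t + 1) + 3*log(t + 3).


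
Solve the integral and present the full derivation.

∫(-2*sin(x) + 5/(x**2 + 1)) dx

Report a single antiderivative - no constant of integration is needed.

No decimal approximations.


Step 1. Rewrite: now ∫(5/(x**2 + 1)) dx + ∫(-2*sin(x)) dx.
Step 2. Evaluate the standard form: now 2*cos(x) + ∫(5/(x**2 + 1)) dx.
Step 3. Evaluate the standard form: now 2*cos(x) + 5*atan(x).
Answer: 2*cos(x) + 5*atan(x).


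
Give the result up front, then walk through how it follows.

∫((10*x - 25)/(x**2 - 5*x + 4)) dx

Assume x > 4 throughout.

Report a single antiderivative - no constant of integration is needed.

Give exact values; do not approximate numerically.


The answer is 5*log(x - 4) + 5*log(x - 1).
Step 1. Decompose ∫((10*x - 25)/(x**2 - 5*x + 4)) dx by partial fractions, (10*x - 25)/(x**2 - 5*x + 4) = 5/(x - 1) + 5/(x - 4): now ∫(5/(x - 4)) dx + ∫(5/(x - 1)) dx.
Step 2. Evaluate the standard form [assuming x > 1]: now 5*log(x - 1) + ∫(5/(x - 4)) dx.
Step 3. Evaluate the standard form [assuming x > 4]: now 5*log(x - 4) + 5*log(x - 1).
Answer: 5*log(x - 4) + 5*log(x - 1).


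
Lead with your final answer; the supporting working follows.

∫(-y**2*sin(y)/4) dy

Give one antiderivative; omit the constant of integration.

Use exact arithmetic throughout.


The answer is y**2*cos(y)/4 - y*sin(y)/2 - cos(y)/2.
Step 1. Integrate ∫(-y**2*sin(y)/4) dy by parts with u = y**2, dv = (-sin(y)/4) dy, so v = cos(y)/4: now y**2*cos(y)/4 + ∫(-y*cos(y)/2) dy.
Step 2. Integrate ∫(-y*cos(y)/2) dy by parts with u = y, dv = (-cos(y)/2) dy, so v = -sin(y)/2: now y**2*cos(y)/4 - y*sin(y)/2 + ∫(sin(y)/2) dy.
Step 3. Evaluate the standard form: now y**2*cos(y)/4 - y*sin(y)/2 - cos(y)/2.
Answer: y**2*cos(y)/4 - y*sin(y)/2 - cos(y)/2.


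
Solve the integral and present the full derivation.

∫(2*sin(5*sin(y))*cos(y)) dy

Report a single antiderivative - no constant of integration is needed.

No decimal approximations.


Step 1. Substitute u = sin(y), turning ∫(2*sin(5*sin(y))*cos(y)) dy into ∫(2*sin(5*u)) du: now ∫(2*sin(5*u)) du.
Step 2. Evaluate the standard form: now -2*cos(5*u)/5.
Step 3. Substitute back u = sin(y): now -2*cos(5*sin(y))/5.
Answer: -2*cos(5*sin(y))/5.


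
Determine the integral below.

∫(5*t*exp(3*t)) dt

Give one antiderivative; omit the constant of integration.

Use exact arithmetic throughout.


Answer: 5*t*exp(3*t)/3 - 5*exp(3*t)/9.


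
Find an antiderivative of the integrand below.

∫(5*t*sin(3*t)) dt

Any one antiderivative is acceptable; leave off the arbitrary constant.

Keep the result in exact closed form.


Answer: -5*t*cos(3*t)/3 + 5*sin(3*t)/9.


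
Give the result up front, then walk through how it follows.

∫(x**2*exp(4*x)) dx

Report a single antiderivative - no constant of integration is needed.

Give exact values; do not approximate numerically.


The answer is x**2*exp(4*x)/4 - x*exp(4*x)/8 + exp(4*x)/32.
Step 1. Integrate ∫(x**2*exp(4*x)) dx by parts with u = x**2, dv = (exp(4*x)) dx, so v = exp(4*x)/4: now x**2*exp(4*x)/4 + ∫(-x*exp(4*x)/2) dx.
Step 2. Integrate ∫(-x*exp(4*x)/2) dx by parts with u = x, dv = (-exp(4*x)/2) dx, so v = -exp(4*x)/8: now x**2*exp(4*x)/4 - x*exp(4*x)/8 + ∫(exp(4*x)/8) dx.
Step 3. Evaluate the standard form: now x**2*exp(4*x)/4 - x*exp(4*x)/8 + exp(4*x)/32.
Answer: x**2*exp(4*x)/4 - x*exp(4*x)/8 + exp(4*x)/32.


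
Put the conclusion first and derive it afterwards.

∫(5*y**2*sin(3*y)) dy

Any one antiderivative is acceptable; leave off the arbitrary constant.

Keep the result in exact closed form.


The answer is -5*y**2*cos(3*y)/3 + 10*y*sin(3*y)/9 + 10*cos(3*y)/27.
Step 1. Integrate ∫(5*y**2*sin(3*y)) dy by parts with u = y**2, dv = (5*sin(3*y)) dy, so v = -5*cos(3*y)/3: now -5*y**2*cos(3*y)/3 + ∫(10*y*cos(3*y)/3) dy.
Step 2. Integrate ∫(10*y*cos(3*y)/3) dy by parts with u = y, dv = (10*cos(3*y)/3) dy, so v = 10*sin(3*y)/9: now -5*y**2*cos(3*y)/3 + 10*y*sin(3*y)/9 + ∫(-10*sin(3*y)/9) dy.
Step 3. Evaluate the standard form: now -5*y**2*cos(3*y)/3 + 10*y*sin(3*y)/9 + 10*cos(3*y)/27.
Answer: -5*y**2*cos(3*y)/3 + 10*y*sin(3*y)/9 + 10*cos(3*y)/27.


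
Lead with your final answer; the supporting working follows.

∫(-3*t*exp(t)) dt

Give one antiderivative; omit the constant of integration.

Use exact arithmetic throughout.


The answer is -3*t*exp(t) + 3*exp(t).
Step 1. Integrate ∫(-3*t*exp(t)) dt by parts with u = t, dv = (-3*exp(t)) dt, so v = -3*exp(t): now -3*t*exp(t) + ∫(3*exp(t)) dt.
Step 2. Evaluate the standard form: now -3*t*exp(t) + 3*exp(t).
Answer: -3*t*exp(t) + 3*exp(t).


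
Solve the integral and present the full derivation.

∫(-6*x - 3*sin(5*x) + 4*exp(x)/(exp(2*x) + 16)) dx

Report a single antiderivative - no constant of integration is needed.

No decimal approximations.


Step 1. Rewrite: now ∫(-6*x) dx + ∫(4*exp(x)/(exp(2*x) + 16)) dx + ∫(-3*sin(5*x)) dx.
Step 2. Evaluate the standard form: now -3*x**2 + ∫(4*exp(x)/(exp(2*x) + 16)) dx + ∫(-3*sin(5*x)) dx.
Step 3. Substitute u = exp(x), turning ∫(4*exp(x)/(exp(2*x) + 16)) dx into ∫(4/(u**2 + 16)) du: now -3*x**2 + ∫(4/(u**2 + 16)) du + ∫(-3*sin(5*x)) dx.
Step 4. Evaluate the standard form: now -3*x**2 + atan(u/4) + ∫(-3*sin(5*x)) dx.
Step 5. Substitute back u = exp(x): now -3*x**2 + atan(exp(x)/4) + ∫(-3*sin(5*x)) dx.
Step 6. Evaluate the standard form: now -3*x**2 + 3*cos(5*x)/5 + atan(exp(x)/4).
Answer: -3*x**2 + 3*cos(5*x)/5 + atan(exp(x)/4).


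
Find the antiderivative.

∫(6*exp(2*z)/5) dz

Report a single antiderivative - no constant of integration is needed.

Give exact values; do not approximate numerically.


Answer: 3*exp(2*z)/5.


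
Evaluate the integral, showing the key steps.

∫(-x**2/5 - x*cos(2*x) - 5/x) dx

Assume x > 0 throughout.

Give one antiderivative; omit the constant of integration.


Step 1. Rewrite: now ∫(-5/x) dx + ∫(-x**2/5) dx + ∫(-x*cos(2*x)) dx.
Step 2. Evaluate the standard form: now -x**3/15 + ∫(-5/x) dx + ∫(-x*cos(2*x)) dx.
Step 3. Evaluate the standard form [assuming x > 0]: now -x**3/15 - 5*log(x) + ∫(-x*cos(2*x)) dx.
Step 4. Integrate ∫(-x*cos(2*x)) dx by parts with u = x, dv = (-cos(2*x)) dx, so v = -sin(2*x)/2: now -x**3/15 - x*sin(2*x)/2 - 5*log(x) + ∫(sin(2*x)/2) dx.
Step 5. Evaluate the standard form: now -x**3/15 - x*sin(2*x)/2 - 5*log(x) - cos(2*x)/4.
Answer: -x**3/15 - x*sin(2*x)/2 - 5*log(x) - cos(2*x)/4.


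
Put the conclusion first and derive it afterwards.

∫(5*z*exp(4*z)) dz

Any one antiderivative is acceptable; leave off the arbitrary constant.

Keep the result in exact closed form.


The answer is 5*z*exp(4*z)/4 - 5*exp(4*z)/16.
Step 1. Integrate ∫(5*z*exp(4*z)) dz by parts with u = z, dv = (5*exp(4*z)) dz, so v = 5*exp(4*z)/4: now 5*z*exp(4*z)/4 + ∫(-5*exp(4*z)/4) dz.
Step 2. Evaluate the standard form: now 5*z*exp(4*z)/4 - 5*exp(4*z)/16.
Answer: 5*z*exp(4*z)/4 - 5*exp(4*z)/16.


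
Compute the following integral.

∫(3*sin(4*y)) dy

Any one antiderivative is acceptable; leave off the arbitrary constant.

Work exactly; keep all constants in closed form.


Answer: -3*cos(4*y)/4.


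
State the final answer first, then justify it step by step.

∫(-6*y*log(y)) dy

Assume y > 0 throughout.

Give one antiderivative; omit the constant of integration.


The answer is -3*y**2*log(y) + 3*y**2/2.
Step 1. Integrate ∫(-6*y*log(y)) dy by parts with u = log(y), dv = (-6*y) dy, so v = -3*y**2 [assuming y > 0]: now -3*y**2*log(y) + ∫(3*y) dy.
Step 2. Evaluate the standard form: now -3*y**2*log(y) + 3*y**2/2.
Answer: -3*y**2*log(y) + 3*y**2/2.


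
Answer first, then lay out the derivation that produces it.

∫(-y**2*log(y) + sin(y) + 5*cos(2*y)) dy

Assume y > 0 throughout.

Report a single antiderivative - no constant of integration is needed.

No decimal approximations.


The answer is -y**3*log(y)/3 + y**3/9 + 5*sin(2*y)/2 - cos(y).
Step 1. Rewrite: now ∫(-y**2*log(y)) dy + ∫(sin(y)) dy + ∫(5*cos(2*y)) dy.
Step 2. Integrate ∫(-y**2*log(y)) dy by parts with u = log(y), dv = (-y**2) dy, so v = -y**3/3 [assuming y > 0]: now -y**3*log(y)/3 + ∫(y**2/3) dy + ∫(sin(y)) dy + ∫(5*cos(2*y)) dy.
Step 3. Evaluate the standard form: now -y**3*log(y)/3 + y**3/9 + ∫(sin(y)) dy + ∫(5*cos(2*y)) dy.
Step 4. Evaluate the standard form: now -y**3*log(y)/3 + y**3/9 + 5*sin(2*y)/2 + ∫(sin(y)) dy.
Step 5. Evaluate the standard form: now -y**3*log(y)/3 + y**3/9 + 5*sin(2*y)/2 - cos(y).
Answer: -y**3*log(y)/3 + y**3/9 + 5*sin(2*y)/2 - cos(y).


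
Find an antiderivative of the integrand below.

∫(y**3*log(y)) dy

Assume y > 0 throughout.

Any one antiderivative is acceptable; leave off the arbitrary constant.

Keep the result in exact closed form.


Answer: y**4*log(y)/4 - y**4/16.


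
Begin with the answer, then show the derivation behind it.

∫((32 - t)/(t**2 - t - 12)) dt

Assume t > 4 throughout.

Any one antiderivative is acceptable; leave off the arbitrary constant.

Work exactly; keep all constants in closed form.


The answer is 4*log(t - 4) - 5*log(t + 3).
Step 1. Decompose ∫((32 - t)/(t**2 - t - 12)) dt by partial fractions, (32 - t)/(t**2 - t - 12) = -5/(t + 3) + 4/(t - 4): now ∫(4/(t - 4)) dt + ∫(-5/(t + 3)) dt.
Step 2. Evaluate the standard form [assuming t > -3]: now -5*log(t + 3) + ∫(4/(t - 4)) dt.
Step 3. Evaluate the standard form [assuming t > 4]: now 4*log(t - 4) - 5*log(t + 3).
Answer: 4*log(t - 4) - 5*log(t + 3).


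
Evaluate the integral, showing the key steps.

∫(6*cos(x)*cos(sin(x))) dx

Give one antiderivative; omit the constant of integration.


Step 1. Substitute u = sin(x), turning ∫(6*cos(x)*cos(sin(x))) dx into ∫(6*cos(u)) du: now ∫(6*cos(u)) du.
Step 2. Evaluate the standard form: now 6*sin(u).
Step 3. Substitute back u = sin(x): now 6*sin(sin(x)).
Answer: 6*sin(sin(x)).


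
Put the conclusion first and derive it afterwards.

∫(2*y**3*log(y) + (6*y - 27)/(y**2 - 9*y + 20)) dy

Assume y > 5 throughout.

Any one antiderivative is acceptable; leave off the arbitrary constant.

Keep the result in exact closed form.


The answer is y**4*log(y)/2 - y**4/8 + 3*log(y - 5) + 3*log(y - 4).
Step 1. Rewrite: now ∫(2*y**3*log(y)) dy + ∫((6*y - 27)/(y**2 - 9*y + 20)) dy.
Step 2. Decompose ∫((6*y - 27)/(y**2 - 9*y + 20)) dy by partial fractions, (6*y - 27)/(y**2 - 9*y + 20) = 3/(y - 4) + 3/(y - 5): now ∫(2*y**3*log(y)) dy + ∫(3/(y - 5)) dy + ∫(3/(y - 4)) dy.
Step 3. Evaluate the standard form [assuming y > 4]: now 3*log(y - 4) + ∫(2*y**3*log(y)) dy + ∫(3/(y - 5)) dy.
Step 4. Evaluate the standard form [assuming y > 5]: now 3*log(y - 5) + 3*log(y - 4) + ∫(2*y**3*log(y)) dy.
Step 5. Integrate ∫(2*y**3*log(y)) dy by parts with u = log(y), dv = (2*y**3) dy, so v = y**4/2 [assuming y > 0]: now y**4*log(y)/2 + 3*log(y - 5) + 3*log(y - 4) + ∫(-y**3/2) dy.
Step 6. Evaluate the standard form: now y**4*log(y)/2 - y**4/8 + 3*log(y - 5) + 3*log(y - 4).
Answer: y**4*log(y)/2 - y**4/8 + 3*log(y - 5) + 3*log(y - 4).


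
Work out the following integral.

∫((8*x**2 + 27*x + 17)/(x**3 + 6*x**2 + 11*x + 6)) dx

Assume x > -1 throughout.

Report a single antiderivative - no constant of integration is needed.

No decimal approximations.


Answer: -log(x + 1) + 5*log(x + 2) + 4*log(x + 3).


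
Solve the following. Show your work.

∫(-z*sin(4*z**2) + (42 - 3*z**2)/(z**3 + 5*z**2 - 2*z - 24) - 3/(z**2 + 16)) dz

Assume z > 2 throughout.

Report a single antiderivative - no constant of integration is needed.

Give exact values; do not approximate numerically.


Step 1. Rewrite: now ∫(-z*sin(4*z**2)) dz + ∫((42 - 3*z**2)/(z**3 + 5*z**2 - 2*z - 24)) dz + ∫(-3/(z**2 + 16)) dz.
Step 2. Substitute u = z**2, turning ∫(-z*sin(4*z**2)) dz into ∫(-sin(4*u)/2) du: now ∫((42 - 3*z**2)/(z**3 + 5*z**2 - 2*z - 24)) dz + ∫(-3/(z**2 + 16)) dz + ∫(-sin(4*u)/2) du.
Step 3. Evaluate the standard form: now cos(4*u)/8 + ∫((42 - 3*z**2)/(z**3 + 5*z**2 - 2*z - 24)) dz + ∫(-3/(z**2 + 16)) dz.
Step 4. Substitute back u = z**2: now cos(4*z**2)/8 + ∫((42 - 3*z**2)/(z**3 + 5*z**2 - 2*z - 24)) dz + ∫(-3/(z**2 + 16)) dz.
Step 5. Decompose ∫((42 - 3*z**2)/(z**3 + 5*z**2 - 2*z - 24)) dz by partial fractions, (42 - 3*z**2)/(z**3 + 5*z**2 - 2*z - 24) = -1/(z + 4) - 3/(z + 3) + 1/(z - 2): now cos(4*z**2)/8 + ∫(1/(z - 2)) dz + ∫(-3/(z + 3)) dz + ∫(-1/(z + 4)) dz + ∫(-3/(z**2 + 16)) dz.
Step 6. Evaluate the standard form [assuming z > -4]: now -log(z + 4) + cos(4*z**2)/8 + ∫(1/(z - 2)) dz + ∫(-3/(z + 3)) dz + ∫(-3/(z**2 + 16)) dz.
Step 7. Evaluate the standard form [assuming z > 2]: now log(z - 2) - log(z + 4) + cos(4*z**2)/8 + ∫(-3/(z + 3)) dz + ∫(-3/(z**2 + 16)) dz.
Step 8. Evaluate the standard form [assuming z > -3]: now log(z - 2) - 3*log(z + 3) - log(z + 4) + cos(4*z**2)/8 + ∫(-3/(z**2 + 16)) dz.
Step 9. Evaluate the standard form: now log(z - 2) - 3*log(z + 3) - log(z + 4) + cos(4*z**2)/8 - 3*atan(z/4)/4.
Answer: log(z - 2) - 3*log(z + 3) - log(z + 4) + cos(4*z**2)/8 - 3*atan(z/4)/4.


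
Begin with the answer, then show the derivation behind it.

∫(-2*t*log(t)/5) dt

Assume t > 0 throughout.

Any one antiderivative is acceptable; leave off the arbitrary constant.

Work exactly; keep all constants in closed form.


The answer is -t**2*log(t)/5 + t**2/10.
Step 1. Integrate ∫(-2*t*log(t)/5) dt by parts with u = log(t), dv = (-2*t/5) dt, so v = -t**2/5 [assuming t > 0]: now -t**2*log(t)/5 + ∫(t/5) dt.
Step 2. Evaluate the standard form: now -t**2*log(t)/5 + t**2/10.
Answer: -t**2*log(t)/5 + t**2/10.


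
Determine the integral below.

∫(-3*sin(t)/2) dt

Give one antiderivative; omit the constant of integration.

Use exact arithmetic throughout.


Answer: 3*cos(t)/2.


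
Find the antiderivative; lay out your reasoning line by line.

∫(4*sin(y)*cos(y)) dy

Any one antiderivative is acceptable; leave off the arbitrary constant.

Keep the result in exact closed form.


Step 1. Substitute u = sin(y), turning ∫(4*sin(y)*cos(y)) dy into ∫(4*u) du: now ∫(4*u) du.
Step 2. Evaluate the standard form: now 2*u**2.
Step 3. Substitute back u = sin(y): now 2*sin(y)**2.
Answer: 2*sin(y)**2.


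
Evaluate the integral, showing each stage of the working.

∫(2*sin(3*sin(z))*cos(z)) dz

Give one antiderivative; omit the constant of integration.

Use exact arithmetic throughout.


Step 1. Substitute u = sin(z), turning ∫(2*sin(3*sin(z))*cos(z)) dz into ∫(2*sin(3*u)) du: now ∫(2*sin(3*u)) du.
Step 2. Evaluate the standard form: now -2*cos(3*u)/3.
Step 3. Substitute back u = sin(z): now -2*cos(3*sin(z))/3.
Answer: -2*cos(3*sin(z))/3.


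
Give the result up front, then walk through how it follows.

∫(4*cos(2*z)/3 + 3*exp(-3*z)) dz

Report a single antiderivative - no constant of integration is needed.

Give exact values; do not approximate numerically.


The answer is 2*sin(2*z)/3 - exp(-3*z).
Step 1. Rewrite: now ∫(3*exp(-3*z)) dz + ∫(4*cos(2*z)/3) dz.
Step 2. Evaluate the standard form: now ∫(4*cos(2*z)/3) dz - exp(-3*z).
Step 3. Evaluate the standard form: now 2*sin(2*z)/3 - exp(-3*z).
Answer: 2*sin(2*z)/3 - exp(-3*z).


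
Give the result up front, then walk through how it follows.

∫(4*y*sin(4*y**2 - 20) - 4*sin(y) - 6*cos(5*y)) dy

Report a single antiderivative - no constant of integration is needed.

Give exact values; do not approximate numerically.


The answer is -6*sin(5*y)/5 + 4*cos(y) - cos(4*y**2 - 20)/2.
Step 1. Rewrite: now ∫(4*y*sin(4*y**2 - 20)) dy + ∫(-4*sin(y)) dy + ∫(-6*cos(5*y)) dy.
Step 2. Evaluate the standard form: now 4*cos(y) + ∫(4*y*sin(4*y**2 - 20)) dy + ∫(-6*cos(5*y)) dy.
Step 3. Substitute u = y**2 - 5, turning ∫(4*y*sin(4*y**2 - 20)) dy into ∫(2*sin(4*u)) du: now 4*cos(y) + ∫(2*sin(4*u)) du + ∫(-6*cos(5*y)) dy.
Step 4. Evaluate the standard form: now -cos(4*u)/2 + 4*cos(y) + ∫(-6*cos(5*y)) dy.
Step 5. Substitute back u = y**2 - 5: now 4*cos(y) - cos(4*y**2 - 20)/2 + ∫(-6*cos(5*y)) dy.
Step 6. Evaluate the standard form: now -6*sin(5*y)/5 + 4*cos(y) - cos(4*y**2 - 20)/2.
Answer: -6*sin(5*y)/5 + 4*cos(y) - cos(4*y**2 - 20)/2.


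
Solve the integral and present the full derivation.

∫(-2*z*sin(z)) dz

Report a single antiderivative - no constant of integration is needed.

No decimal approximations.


Step 1. Integrate ∫(-2*z*sin(z)) dz by parts with u = z, dv = (-2*sin(z)) dz, so v = 2*cos(z): now 2*z*cos(z) + ∫(-2*cos(z)) dz.
Step 2. Evaluate the standard form: now 2*z*cos(z) - 2*sin(z).
Answer: 2*z*cos(z) - 2*sin(z).


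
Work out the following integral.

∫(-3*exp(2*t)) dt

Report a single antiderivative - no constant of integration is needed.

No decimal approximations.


Answer: -3*exp(2*t)/2.


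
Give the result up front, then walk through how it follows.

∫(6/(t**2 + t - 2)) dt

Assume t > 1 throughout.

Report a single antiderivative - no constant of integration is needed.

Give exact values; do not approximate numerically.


The answer is 2*log(t - 1) - 2*log(t + 2).
Step 1. Decompose ∫(6/(t**2 + t - 2)) dt by partial fractions, 6/(t**2 + t - 2) = -2/(t + 2) + 2/(t - 1): now ∫(2/(t - 1)) dt + ∫(-2/(t + 2)) dt.
Step 2. Evaluate the standard form [assuming t > -2]: now -2*log(t + 2) + ∫(2/(t - 1)) dt.
Step 3. Evaluate the standard form [assuming t > 1]: now 2*log(t - 1) - 2*log(t + 2).
Answer: 2*log(t - 1) - 2*log(t + 2).


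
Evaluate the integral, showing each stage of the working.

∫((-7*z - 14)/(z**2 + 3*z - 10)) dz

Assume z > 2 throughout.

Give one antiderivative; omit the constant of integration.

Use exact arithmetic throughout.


Step 1. Decompose ∫((-7*z - 14)/(z**2 + 3*z - 10)) dz by partial fractions, (-7*z - 14)/(z**2 + 3*z - 10) = -3/(z + 5) - 4/(z - 2): now ∫(-4/(z - 2)) dz + ∫(-3/(z + 5)) dz.
Step 2. Evaluate the standard form [assuming z > -5]: now -3*log(z + 5) + ∫(-4/(z - 2)) dz.
Step 3. Evaluate the standard form [assuming z > 2]: now -4*log(z - 2) - 3*log(z + 5).
Answer: -4*log(z - 2) - 3*log(z + 5).


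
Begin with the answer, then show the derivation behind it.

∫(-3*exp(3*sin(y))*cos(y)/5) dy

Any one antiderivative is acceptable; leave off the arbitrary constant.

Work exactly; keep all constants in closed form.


The answer is -exp(3*sin(y))/5.
Step 1. Substitute u = sin(y), turning ∫(-3*exp(3*sin(y))*cos(y)/5) dy into ∫(-3*exp(3*u)/5) du: now ∫(-3*exp(3*u)/5) du.
Step 2. Evaluate the standard form: now -exp(3*u)/5.
Step 3. Substitute back u = sin(y): now -exp(3*sin(y))/5.
Answer: -exp(3*sin(y))/5.


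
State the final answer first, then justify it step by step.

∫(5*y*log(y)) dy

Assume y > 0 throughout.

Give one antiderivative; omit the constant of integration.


The answer is 5*y**2*log(y)/2 - 5*y**2/4.
Step 1. Integrate ∫(5*y*log(y)) dy by parts with u = log(y), dv = (5*y) dy, so v = 5*y**2/2 [assuming y > 0]: now 5*y**2*log(y)/2 + ∫(-5*y/2) dy.
Step 2. Evaluate the standard form: now 5*y**2*log(y)/2 - 5*y**2/4.
Answer: 5*y**2*log(y)/2 - 5*y**2/4.


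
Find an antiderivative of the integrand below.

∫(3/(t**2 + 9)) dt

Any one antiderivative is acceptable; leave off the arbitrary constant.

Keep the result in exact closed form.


Answer: atan(t/3).


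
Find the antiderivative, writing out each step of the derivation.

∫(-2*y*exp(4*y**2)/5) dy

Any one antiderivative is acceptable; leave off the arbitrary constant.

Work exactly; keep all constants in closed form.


Step 1. Substitute u = y**2, turning ∫(-2*y*exp(4*y**2)/5) dy into ∫(-exp(4*u)/5) du: now ∫(-exp(4*u)/5) du.
Step 2. Evaluate the standard form: now -exp(4*u)/20.
Step 3. Substitute back u = y**2: now -exp(4*y**2)/20.
Answer: -exp(4*y**2)/20.


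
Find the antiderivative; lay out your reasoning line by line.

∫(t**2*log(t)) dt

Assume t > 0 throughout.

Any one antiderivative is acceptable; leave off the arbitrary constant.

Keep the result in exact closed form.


Step 1. Integrate ∫(t**2*log(t)) dt by parts with u = log(t), dv = (t**2) dt, so v = t**3/3 [assuming t > 0]: now t**3*log(t)/3 + ∫(-t**2/3) dt.
Step 2. Evaluate the standard form: now t**3*log(t)/3 - t**3/9.
Answer: t**3*log(t)/3 - t**3/9.


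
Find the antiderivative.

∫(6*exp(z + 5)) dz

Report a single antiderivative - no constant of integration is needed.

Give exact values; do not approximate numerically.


Answer: 6*exp(z + 5).


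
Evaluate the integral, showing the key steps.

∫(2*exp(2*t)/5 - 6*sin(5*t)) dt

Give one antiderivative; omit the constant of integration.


Step 1. Rewrite: now ∫(2*exp(2*t)/5) dt + ∫(-6*sin(5*t)) dt.
Step 2. Evaluate the standard form: now 6*cos(5*t)/5 + ∫(2*exp(2*t)/5) dt.
Step 3. Evaluate the standard form: now exp(2*t)/5 + 6*cos(5*t)/5.
Answer: exp(2*t)/5 + 6*cos(5*t)/5.


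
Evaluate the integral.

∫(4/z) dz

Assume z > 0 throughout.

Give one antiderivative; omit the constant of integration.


Answer: 4*log(z).


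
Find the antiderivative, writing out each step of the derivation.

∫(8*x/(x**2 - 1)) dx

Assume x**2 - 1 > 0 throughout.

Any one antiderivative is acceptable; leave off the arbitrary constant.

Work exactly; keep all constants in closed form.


Step 1. Substitute u = x**2 - 1, turning ∫(8*x/(x**2 - 1)) dx into ∫(4/u) du: now ∫(4/u) du.
Step 2. Evaluate the standard form [assuming u > 0]: now 4*log(u).
Step 3. Substitute back u = x**2 - 1: now 4*log(x**2 - 1).
Answer: 4*log(x**2 - 1).


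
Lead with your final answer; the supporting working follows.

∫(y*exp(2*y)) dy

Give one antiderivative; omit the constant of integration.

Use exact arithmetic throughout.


The answer is y*exp(2*y)/2 - exp(2*y)/4.
Step 1. Integrate ∫(y*exp(2*y)) dy by parts with u = y, dv = (exp(2*y)) dy, so v = exp(2*y)/2: now y*exp(2*y)/2 + ∫(-exp(2*y)/2) dy.
Step 2. Evaluate the standard form: now y*exp(2*y)/2 - exp(2*y)/4.
Answer: y*exp(2*y)/2 - exp(2*y)/4.


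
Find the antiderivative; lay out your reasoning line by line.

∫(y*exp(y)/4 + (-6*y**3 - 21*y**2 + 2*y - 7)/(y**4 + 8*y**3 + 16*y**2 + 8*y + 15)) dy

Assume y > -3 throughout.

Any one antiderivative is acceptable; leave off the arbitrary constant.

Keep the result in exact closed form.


Step 1. Rewrite: now ∫(y*exp(y)/4) dy + ∫((-6*y**3 - 21*y**2 + 2*y - 7)/(y**4 + 8*y**3 + 16*y**2 + 8*y + 15)) dy.
Step 2. Decompose ∫((-6*y**3 - 21*y**2 + 2*y - 7)/(y**4 + 8*y**3 + 16*y**2 + 8*y + 15)) dy by partial fractions, (-6*y**3 - 21*y**2 + 2*y - 7)/(y**4 + 8*y**3 + 16*y**2 + 8*y + 15) = 1/(y**2 + 1) - 4/(y + 5) - 2/(y + 3): now ∫(y*exp(y)/4) dy + ∫(-2/(y + 3)) dy + ∫(-4/(y + 5)) dy + ∫(1/(y**2 + 1)) dy.
Step 3. Evaluate the standard form [assuming y > -3]: now -2*log(y + 3) + ∫(y*exp(y)/4) dy + ∫(-4/(y + 5)) dy + ∫(1/(y**2 + 1)) dy.
Step 4. Evaluate the standard form [assuming y > -5]: now -2*log(y + 3) - 4*log(y + 5) + ∫(y*exp(y)/4) dy + ∫(1/(y**2 + 1)) dy.
Step 5. Evaluate the standard form: now -2*log(y + 3) - 4*log(y + 5) + atan(y) + ∫(y*exp(y)/4) dy.
Step 6. Integrate ∫(y*exp(y)/4) dy by parts with u = y, dv = (exp(y)/4) dy, so v = exp(y)/4: now y*exp(y)/4 - 2*log(y + 3) - 4*log(y + 5) + atan(y) + ∫(-exp(y)/4) dy.
Step 7. Evaluate the standard form: now y*exp(y)/4 - exp(y)/4 - 2*log(y + 3) - 4*log(y + 5) + atan(y).
Answer: y*exp(y)/4 - exp(y)/4 - 2*log(y + 3) - 4*log(y + 5) + atan(y).


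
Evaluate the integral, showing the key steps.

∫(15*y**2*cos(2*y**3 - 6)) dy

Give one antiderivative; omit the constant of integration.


Step 1. Substitute u = y**3 - 3, turning ∫(15*y**2*cos(2*y**3 - 6)) dy into ∫(5*cos(2*u)) du: now ∫(5*cos(2*u)) du.
Step 2. Evaluate the standard form: now 5*sin(2*u)/2.
Step 3. Substitute back u = y**3 - 3: now 5*sin(2*y**3 - 6)/2.
Answer: 5*sin(2*y**3 - 6)/2.


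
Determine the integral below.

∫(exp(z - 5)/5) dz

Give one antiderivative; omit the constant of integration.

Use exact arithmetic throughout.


Answer: exp(z - 5)/5.


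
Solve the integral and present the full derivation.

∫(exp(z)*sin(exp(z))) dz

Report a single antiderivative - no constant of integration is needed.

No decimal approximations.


Step 1. Substitute u = exp(z), turning ∫(exp(z)*sin(exp(z))) dz into ∫(sin(u)) du: now ∫(sin(u)) du.
Step 2. Evaluate the standard form: now -cos(u).
Step 3. Substitute back u = exp(z): now -cos(exp(z)).
Answer: -cos(exp(z)).


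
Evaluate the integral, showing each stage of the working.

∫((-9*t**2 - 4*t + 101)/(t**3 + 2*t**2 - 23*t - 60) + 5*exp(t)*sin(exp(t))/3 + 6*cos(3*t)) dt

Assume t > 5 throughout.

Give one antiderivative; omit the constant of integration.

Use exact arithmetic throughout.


Step 1. Rewrite: now ∫((-9*t**2 - 4*t + 101)/(t**3 + 2*t**2 - 23*t - 60)) dt + ∫(5*exp(t)*sin(exp(t))/3) dt + ∫(6*cos(3*t)) dt.
Step 2. Substitute u = exp(t), turning ∫(5*exp(t)*sin(exp(t))/3) dt into ∫(5*sin(u)/3) du: now ∫((-9*t**2 - 4*t + 101)/(t**3 + 2*t**2 - 23*t - 60)) dt + ∫(5*sin(u)/3) du + ∫(6*cos(3*t)) dt.
Step 3. Evaluate the standard form: now -5*cos(u)/3 + ∫((-9*t**2 - 4*t + 101)/(t**3 + 2*t**2 - 23*t - 60)) dt + ∫(6*cos(3*t)) dt.
Step 4. Substitute back u = exp(t): now -5*cos(exp(t))/3 + ∫((-9*t**2 - 4*t + 101)/(t**3 + 2*t**2 - 23*t - 60)) dt + ∫(6*cos(3*t)) dt.
Step 5. Evaluate the standard form: now 2*sin(3*t) - 5*cos(exp(t))/3 + ∫((-9*t**2 - 4*t + 101)/(t**3 + 2*t**2 - 23*t - 60)) dt.
Step 6. Decompose ∫((-9*t**2 - 4*t + 101)/(t**3 + 2*t**2 - 23*t - 60)) dt by partial fractions, (-9*t**2 - 4*t + 101)/(t**3 + 2*t**2 - 23*t - 60) = -3/(t + 4) - 4/(t + 3) - 2/(t - 5): now 2*sin(3*t) - 5*cos(exp(t))/3 + ∫(-2/(t - 5)) dt + ∫(-4/(t + 3)) dt + ∫(-3/(t + 4)) dt.
Step 7. Evaluate the standard form [assuming t > -4]: now -3*log(t + 4) + 2*sin(3*t) - 5*cos(exp(t))/3 + ∫(-2/(t - 5)) dt + ∫(-4/(t + 3)) dt.
Step 8. Evaluate the standard form [assuming t > -3]: now -4*log(t + 3) - 3*log(t + 4) + 2*sin(3*t) - 5*cos(exp(t))/3 + ∫(-2/(t - 5)) dt.
Step 9. Evaluate the standard form [assuming t > 5]: now -2*log(t - 5) - 4*log(t + 3) - 3*log(t + 4) + 2*sin(3*t) - 5*cos(exp(t))/3.
Answer: -2*log(t - 5) - 4*log(t + 3) - 3*log(t + 4) + 2*sin(3*t) - 5*cos(exp(t))/3.


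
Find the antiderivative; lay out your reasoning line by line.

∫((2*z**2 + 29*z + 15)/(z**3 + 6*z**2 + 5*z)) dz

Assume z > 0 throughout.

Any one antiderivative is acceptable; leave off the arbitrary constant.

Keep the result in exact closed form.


Step 1. Decompose ∫((2*z**2 + 29*z + 15)/(z**3 + 6*z**2 + 5*z)) dz by partial fractions, (2*z**2 + 29*z + 15)/(z**3 + 6*z**2 + 5*z) = -4/(z + 5) + 3/(z + 1) + 3/z: now ∫(3/z) dz + ∫(3/(z + 1)) dz + ∫(-4/(z + 5)) dz.
Step 2. Evaluate the standard form [assuming z > 0]: now 3*log(z) + ∫(3/(z + 1)) dz + ∫(-4/(z + 5)) dz.
Step 3. Evaluate the standard form [assuming z > -5]: now 3*log(z) - 4*log(z + 5) + ∫(3/(z + 1)) dz.
Step 4. Evaluate the standard form [assuming z > -1]: now 3*log(z) + 3*log(z + 1) - 4*log(z + 5).
Answer: 3*log(z) + 3*log(z + 1) - 4*log(z + 5).


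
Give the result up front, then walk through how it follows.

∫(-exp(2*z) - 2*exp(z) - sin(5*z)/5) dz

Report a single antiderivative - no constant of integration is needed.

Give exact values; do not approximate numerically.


The answer is -exp(2*z)/2 - 2*exp(z) + cos(5*z)/25.
Step 1. Rewrite: now ∫(-2*exp(z)) dz + ∫(-exp(2*z)) dz + ∫(-sin(5*z)/5) dz.
Step 2. Evaluate the standard form: now -exp(2*z)/2 + ∫(-2*exp(z)) dz + ∫(-sin(5*z)/5) dz.
Step 3. Evaluate the standard form: now -exp(2*z)/2 - 2*exp(z) + ∫(-sin(5*z)/5) dz.
Step 4. Evaluate the standard form: now -exp(2*z)/2 - 2*exp(z) + cos(5*z)/25.
Answer: -exp(2*z)/2 - 2*exp(z) + cos(5*z)/25.


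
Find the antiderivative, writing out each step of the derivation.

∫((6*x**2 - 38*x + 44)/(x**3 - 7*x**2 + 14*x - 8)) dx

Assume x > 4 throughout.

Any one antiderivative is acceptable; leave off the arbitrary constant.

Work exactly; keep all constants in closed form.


Step 1. Decompose ∫((6*x**2 - 38*x + 44)/(x**3 - 7*x**2 + 14*x - 8)) dx by partial fractions, (6*x**2 - 38*x + 44)/(x**3 - 7*x**2 + 14*x - 8) = 4/(x - 1) + 4/(x - 2) - 2/(x - 4): now ∫(-2/(x - 4)) dx + ∫(4/(x - 2)) dx + ∫(4/(x - 1)) dx.
Step 2. Evaluate the standard form [assuming x > 1]: now 4*log(x - 1) + ∫(-2/(x - 4)) dx + ∫(4/(x - 2)) dx.
Step 3. Evaluate the standard form [assuming x > 2]: now 4*log(x - 2) + 4*log(x - 1) + ∫(-2/(x - 4)) dx.
Step 4. Evaluate the standard form [assuming x > 4]: now -2*log(x - 4) + 4*log(x - 2) + 4*log(x - 1).
Answer: -2*log(x - 4) + 4*log(x - 2) + 4*log(x - 1).


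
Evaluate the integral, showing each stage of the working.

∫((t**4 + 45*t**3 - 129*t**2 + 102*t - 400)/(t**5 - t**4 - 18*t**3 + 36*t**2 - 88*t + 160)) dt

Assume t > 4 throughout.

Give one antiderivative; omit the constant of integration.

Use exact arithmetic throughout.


Step 1. Decompose ∫((t**4 + 45*t**3 - 129*t**2 + 102*t - 400)/(t**5 - t**4 - 18*t**3 + 36*t**2 - 88*t + 160)) dt by partial fractions, (t**4 + 45*t**3 - 129*t**2 + 102*t - 400)/(t**5 - t**4 - 18*t**3 + 36*t**2 - 88*t + 160) = 3/(t**2 + 4) - 5/(t + 5) + 3/(t - 2) + 3/(t - 4): now ∫(3/(t - 4)) dt + ∫(3/(t - 2)) dt + ∫(-5/(t + 5)) dt + ∫(3/(t**2 + 4)) dt.
Step 2. Evaluate the standard form [assuming t > 4]: now 3*log(t - 4) + ∫(3/(t - 2)) dt + ∫(-5/(t + 5)) dt + ∫(3/(t**2 + 4)) dt.
Step 3. Evaluate the standard form [assuming t > 2]: now 3*log(t - 4) + 3*log(t - 2) + ∫(-5/(t + 5)) dt + ∫(3/(t**2 + 4)) dt.
Step 4. Evaluate the standard form [assuming t > -5]: now 3*log(t - 4) + 3*log(t - 2) - 5*log(t + 5) + ∫(3/(t**2 + 4)) dt.
Step 5. Evaluate the standard form: now 3*log(t - 4) + 3*log(t - 2) - 5*log(t + 5) + 3*atan(t/2)/2.
Answer: 3*log(t - 4) + 3*log(t - 2) - 5*log(t + 5) + 3*atan(t/2)/2.


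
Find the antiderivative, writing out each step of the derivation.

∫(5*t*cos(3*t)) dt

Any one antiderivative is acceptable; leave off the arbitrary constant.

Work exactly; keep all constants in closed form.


Step 1. Integrate ∫(5*t*cos(3*t)) dt by parts with u = t, dv = (5*cos(3*t)) dt, so v = 5*sin(3*t)/3: now 5*t*sin(3*t)/3 + ∫(-5*sin(3*t)/3) dt.
Step 2. Evaluate the standard form: now 5*t*sin(3*t)/3 + 5*cos(3*t)/9.
Answer: 5*t*sin(3*t)/3 + 5*cos(3*t)/9.


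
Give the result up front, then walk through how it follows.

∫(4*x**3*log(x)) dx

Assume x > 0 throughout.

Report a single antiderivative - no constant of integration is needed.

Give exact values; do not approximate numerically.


The answer is x**4*log(x) - x**4/4.
Step 1. Integrate ∫(4*x**3*log(x)) dx by parts with u = log(x), dv = (4*x**3) dx, so v = x**4 [assuming x > 0]: now x**4*log(x) + ∫(-x**3) dx.
Step 2. Evaluate the standard form: now x**4*log(x) - x**4/4.
Answer: x**4*log(x) - x**4/4.


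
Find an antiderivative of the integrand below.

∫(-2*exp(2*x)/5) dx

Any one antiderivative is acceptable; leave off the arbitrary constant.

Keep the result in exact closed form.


Answer: -exp(2*x)/5.


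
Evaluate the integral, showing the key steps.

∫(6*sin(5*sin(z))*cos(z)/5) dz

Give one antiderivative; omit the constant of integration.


Step 1. Substitute u = sin(z), turning ∫(6*sin(5*sin(z))*cos(z)/5) dz into ∫(6*sin(5*u)/5) du: now ∫(6*sin(5*u)/5) du.
Step 2. Evaluate the standard form: now -6*cos(5*u)/25.
Step 3. Substitute back u = sin(z): now -6*cos(5*sin(z))/25.
Answer: -6*cos(5*sin(z))/25.


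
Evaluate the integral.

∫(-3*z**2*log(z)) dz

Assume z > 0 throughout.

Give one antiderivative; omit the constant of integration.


Answer: -z**3*log(z) + z**3/3.


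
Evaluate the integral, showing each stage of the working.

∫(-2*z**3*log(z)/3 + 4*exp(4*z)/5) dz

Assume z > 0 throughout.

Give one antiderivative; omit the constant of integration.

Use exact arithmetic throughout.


Step 1. Rewrite: now ∫(-2*z**3*log(z)/3) dz + ∫(4*exp(4*z)/5) dz.
Step 2. Evaluate the standard form: now exp(4*z)/5 + ∫(-2*z**3*log(z)/3) dz.
Step 3. Integrate ∫(-2*z**3*log(z)/3) dz by parts with u = log(z), dv = (-2*z**3/3) dz, so v = -z**4/6 [assuming z > 0]: now -z**4*log(z)/6 + exp(4*z)/5 + ∫(z**3/6) dz.
Step 4. Evaluate the standard form: now -z**4*log(z)/6 + z**4/24 + exp(4*z)/5.
Answer: -z**4*log(z)/6 + z**4/24 + exp(4*z)/5.


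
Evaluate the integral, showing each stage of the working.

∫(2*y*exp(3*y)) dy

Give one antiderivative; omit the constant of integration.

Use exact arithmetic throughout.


Step 1. Integrate ∫(2*y*exp(3*y)) dy by parts with u = y, dv = (2*exp(3*y)) dy, so v = 2*exp(3*y)/3: now 2*y*exp(3*y)/3 + ∫(-2*exp(3*y)/3) dy.
Step 2. Evaluate the standard form: now 2*y*exp(3*y)/3 - 2*exp(3*y)/9.
Answer: 2*y*exp(3*y)/3 - 2*exp(3*y)/9.


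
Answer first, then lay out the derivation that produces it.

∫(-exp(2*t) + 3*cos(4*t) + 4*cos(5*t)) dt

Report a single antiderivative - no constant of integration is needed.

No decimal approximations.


The answer is -exp(2*t)/2 + 3*sin(4*t)/4 + 4*sin(5*t)/5.
Step 1. Rewrite: now ∫(-exp(2*t)) dt + ∫(3*cos(4*t)) dt + ∫(4*cos(5*t)) dt.
Step 2. Evaluate the standard form: now -exp(2*t)/2 + ∫(3*cos(4*t)) dt + ∫(4*cos(5*t)) dt.
Step 3. Evaluate the standard form: now -exp(2*t)/2 + 3*sin(4*t)/4 + ∫(4*cos(5*t)) dt.
Step 4. Evaluate the standard form: now -exp(2*t)/2 + 3*sin(4*t)/4 + 4*sin(5*t)/5.
Answer: -exp(2*t)/2 + 3*sin(4*t)/4 + 4*sin(5*t)/5.


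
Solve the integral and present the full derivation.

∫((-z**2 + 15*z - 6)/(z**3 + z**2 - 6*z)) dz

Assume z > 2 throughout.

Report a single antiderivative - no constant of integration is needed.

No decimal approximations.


Step 1. Decompose ∫((-z**2 + 15*z - 6)/(z**3 + z**2 - 6*z)) dz by partial fractions, (-z**2 + 15*z - 6)/(z**3 + z**2 - 6*z) = -4/(z + 3) + 2/(z - 2) + 1/z: now ∫(1/z) dz + ∫(2/(z - 2)) dz + ∫(-4/(z + 3)) dz.
Step 2. Evaluate the standard form [assuming z > 2]: now 2*log(z - 2) + ∫(1/z) dz + ∫(-4/(z + 3)) dz.
Step 3. Evaluate the standard form [assuming z > -3]: now 2*log(z - 2) - 4*log(z + 3) + ∫(1/z) dz.
Step 4. Evaluate the standard form [assuming z > 0]: now log(z) + 2*log(z - 2) - 4*log(z + 3).
Answer: log(z) + 2*log(z - 2) - 4*log(z + 3).


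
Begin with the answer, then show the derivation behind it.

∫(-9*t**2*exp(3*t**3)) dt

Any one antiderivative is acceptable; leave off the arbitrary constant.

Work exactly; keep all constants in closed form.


The answer is -exp(3*t**3).
Step 1. Substitute u = t**3, turning ∫(-9*t**2*exp(3*t**3)) dt into ∫(-3*exp(3*u)) du: now ∫(-3*exp(3*u)) du.
Step 2. Evaluate the standard form: now -exp(3*u).
Step 3. Substitute back u = t**3: now -exp(3*t**3).
Answer: -exp(3*t**3).


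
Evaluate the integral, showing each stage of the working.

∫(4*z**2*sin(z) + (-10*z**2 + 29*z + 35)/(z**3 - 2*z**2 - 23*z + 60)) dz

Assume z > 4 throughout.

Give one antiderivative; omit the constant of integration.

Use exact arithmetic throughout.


Step 1. Rewrite: now ∫(4*z**2*sin(z)) dz + ∫((-10*z**2 + 29*z + 35)/(z**3 - 2*z**2 - 23*z + 60)) dz.
Step 2. Integrate ∫(4*z**2*sin(z)) dz by parts with u = z**2, dv = (4*sin(z)) dz, so v = -4*cos(z): now -4*z**2*cos(z) + ∫(8*z*cos(z)) dz + ∫((-10*z**2 + 29*z + 35)/(z**3 - 2*z**2 - 23*z + 60)) dz.
Step 3. Integrate ∫(8*z*cos(z)) dz by parts with u = z, dv = (8*cos(z)) dz, so v = 8*sin(z): now -4*z**2*cos(z) + 8*z*sin(z) + ∫((-10*z**2 + 29*z + 35)/(z**3 - 2*z**2 - 23*z + 60)) dz + ∫(-8*sin(z)) dz.
Step 4. Evaluate the standard form: now -4*z**2*cos(z) + 8*z*sin(z) + 8*cos(z) + ∫((-10*z**2 + 29*z + 35)/(z**3 - 2*z**2 - 23*z + 60)) dz.
Step 5. Decompose ∫((-10*z**2 + 29*z + 35)/(z**3 - 2*z**2 - 23*z + 60)) dz by partial fractions, (-10*z**2 + 29*z + 35)/(z**3 - 2*z**2 - 23*z + 60) = -5/(z + 5) - 4/(z - 3) - 1/(z - 4): now -4*z**2*cos(z) + 8*z*sin(z) + 8*cos(z) + ∫(-1/(z - 4)) dz + ∫(-4/(z - 3)) dz + ∫(-5/(z + 5)) dz.
Step 6. Evaluate the standard form [assuming z > -5]: now -4*z**2*cos(z) + 8*z*sin(z) - 5*log(z + 5) + 8*cos(z) + ∫(-1/(z - 4)) dz + ∫(-4/(z - 3)) dz.
Step 7. Evaluate the standard form [assuming z > 4]: now -4*z**2*cos(z) + 8*z*sin(z) - log(z - 4) - 5*log(z + 5) + 8*cos(z) + ∫(-4/(z - 3)) dz.
Step 8. Evaluate the standard form [assuming z > 3]: now -4*z**2*cos(z) + 8*z*sin(z) - log(z - 4) - 4*log(z - 3) - 5*log(z + 5) + 8*cos(z).
Answer: -4*z**2*cos(z) + 8*z*sin(z) - log(z - 4) - 4*log(z - 3) - 5*log(z + 5) + 8*cos(z).


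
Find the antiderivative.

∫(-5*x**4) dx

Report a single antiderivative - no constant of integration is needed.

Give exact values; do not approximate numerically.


Answer: -x**5.


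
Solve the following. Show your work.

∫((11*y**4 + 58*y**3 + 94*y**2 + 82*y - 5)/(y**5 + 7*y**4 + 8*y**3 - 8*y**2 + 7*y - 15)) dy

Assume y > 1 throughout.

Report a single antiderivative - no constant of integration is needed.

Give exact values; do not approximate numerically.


Step 1. Decompose ∫((11*y**4 + 58*y**3 + 94*y**2 + 82*y - 5)/(y**5 + 7*y**4 + 8*y**3 - 8*y**2 + 7*y - 15)) dy by partial fractions, (11*y**4 + 58*y**3 + 94*y**2 + 82*y - 5)/(y**5 + 7*y**4 + 8*y**3 - 8*y**2 + 7*y - 15) = 4/(y**2 + 1) + 5/(y + 5) + 1/(y + 3) + 5/(y - 1): now ∫(5/(y - 1)) dy + ∫(1/(y + 3)) dy + ∫(5/(y + 5)) dy + ∫(4/(y**2 + 1)) dy.
Step 2. Evaluate the standard form [assuming y > -5]: now 5*log(y + 5) + ∫(5/(y - 1)) dy + ∫(1/(y + 3)) dy + ∫(4/(y**2 + 1)) dy.
Step 3. Evaluate the standard form [assuming y > -3]: now log(y + 3) + 5*log(y + 5) + ∫(5/(y - 1)) dy + ∫(4/(y**2 + 1)) dy.
Step 4. Evaluate the standard form [assuming y > 1]: now 5*log(y - 1) + log(y + 3) + 5*log(y + 5) + ∫(4/(y**2 + 1)) dy.
Step 5. Evaluate the standard form: now 5*log(y - 1) + log(y + 3) + 5*log(y + 5) + 4*atan(y).
Answer: 5*log(y - 1) + log(y + 3) + 5*log(y + 5) + 4*atan(y).


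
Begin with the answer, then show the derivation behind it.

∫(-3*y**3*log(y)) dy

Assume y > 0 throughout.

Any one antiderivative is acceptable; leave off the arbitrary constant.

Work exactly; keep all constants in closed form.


The answer is -3*y**4*log(y)/4 + 3*y**4/16.
Step 1. Integrate ∫(-3*y**3*log(y)) dy by parts with u = log(y), dv = (-3*y**3) dy, so v = -3*y**4/4 [assuming y > 0]: now -3*y**4*log(y)/4 + ∫(3*y**3/4) dy.
Step 2. Evaluate the standard form: now -3*y**4*log(y)/4 + 3*y**4/16.
Answer: -3*y**4*log(y)/4 + 3*y**4/16.


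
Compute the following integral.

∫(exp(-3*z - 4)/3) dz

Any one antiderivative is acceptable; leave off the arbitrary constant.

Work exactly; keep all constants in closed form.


Answer: -exp(-3*z - 4)/9.


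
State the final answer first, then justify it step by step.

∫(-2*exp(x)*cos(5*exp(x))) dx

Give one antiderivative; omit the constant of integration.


The answer is -2*sin(5*exp(x))/5.
Step 1. Substitute u = exp(x), turning ∫(-2*exp(x)*cos(5*exp(x))) dx into ∫(-2*cos(5*u)) du: now ∫(-2*cos(5*u)) du.
Step 2. Evaluate the standard form: now -2*sin(5*u)/5.
Step 3. Substitute back u = exp(x): now -2*sin(5*exp(x))/5.
Answer: -2*sin(5*exp(x))/5.
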